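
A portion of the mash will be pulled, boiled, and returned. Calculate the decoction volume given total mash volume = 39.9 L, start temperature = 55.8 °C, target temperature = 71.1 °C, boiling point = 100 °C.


V_dec = V_total·(T_target − T_start)/(T_boil − T_start)
V_dec = 39.9·(71.1 − 55.8)/(100 − 55.8)

13.8115 L


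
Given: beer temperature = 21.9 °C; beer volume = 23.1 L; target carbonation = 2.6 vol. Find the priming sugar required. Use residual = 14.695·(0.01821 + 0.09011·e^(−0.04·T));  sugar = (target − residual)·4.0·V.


residual = 14.695·(0.01821 + 0.09011·e^(−0.04·21.9)) = 0.8190
sugar = (2.6 − 0.8190)·4.0·23.1

164.5608 g


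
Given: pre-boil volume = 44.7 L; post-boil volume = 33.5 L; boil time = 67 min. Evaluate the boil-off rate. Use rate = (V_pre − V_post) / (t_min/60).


rate = (44.7 − 33.5) / (67/60)

10.0299 L/hr


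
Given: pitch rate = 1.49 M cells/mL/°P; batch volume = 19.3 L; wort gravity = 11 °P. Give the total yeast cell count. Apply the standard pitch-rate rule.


cells (billions) = rate · V_L · °P
cells = 1.49 · 19.3 · 11

316.3270 billion cells


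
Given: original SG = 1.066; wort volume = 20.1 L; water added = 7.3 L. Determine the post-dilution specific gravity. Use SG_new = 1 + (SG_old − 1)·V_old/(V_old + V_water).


pts = (1.066 − 1)·1000·20.1/(20.1 + 7.3) = 48.4161
SG_new = 1 + 48.4161/1000

1.0484


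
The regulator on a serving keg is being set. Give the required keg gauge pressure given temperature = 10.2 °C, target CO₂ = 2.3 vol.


psi = vols/(0.01821 + 0.09011·e^(−0.04·T)) − 14.695
psi = 2.3/(0.01821 + 0.09011·e^(−0.04·10.2)) − 14.695

14.7426 psi


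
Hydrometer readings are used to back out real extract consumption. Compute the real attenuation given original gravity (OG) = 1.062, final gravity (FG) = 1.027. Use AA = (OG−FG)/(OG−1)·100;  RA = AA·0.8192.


AA = (1.062 − 1.027)/(1.062 − 1)·100 = 56.4516
RA = 56.4516·0.8192

46.2452 %


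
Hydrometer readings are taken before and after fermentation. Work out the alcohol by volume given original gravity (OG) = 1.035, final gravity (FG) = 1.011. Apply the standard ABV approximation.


ABV = (OG − FG) · 131.25
ABV = (1.035 − 1.011) · 131.25

3.1500 % ABV


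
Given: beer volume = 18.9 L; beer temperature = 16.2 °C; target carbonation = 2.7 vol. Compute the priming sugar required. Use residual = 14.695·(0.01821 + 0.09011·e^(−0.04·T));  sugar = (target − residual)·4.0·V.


residual = 14.695·(0.01821 + 0.09011·e^(−0.04·16.2)) = 0.9603
sugar = (2.7 − 0.9603)·4.0·18.9

131.5247 g


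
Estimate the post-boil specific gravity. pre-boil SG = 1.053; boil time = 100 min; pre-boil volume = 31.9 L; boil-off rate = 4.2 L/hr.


V_post = V_pre − rate·(t/60);  SG_post = 1 + (SG_pre−1)·V_pre/V_post
V_post = 31.9 − 4.2·(100/60) = 24.9000
SG_post = 1 + (1.053 − 1)·31.9/24.9000

1.0679


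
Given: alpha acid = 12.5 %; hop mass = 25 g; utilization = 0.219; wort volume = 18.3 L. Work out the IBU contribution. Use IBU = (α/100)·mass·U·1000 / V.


IBU = (12.5/100)·25·0.219·1000 / 18.3

37.3975 IBU


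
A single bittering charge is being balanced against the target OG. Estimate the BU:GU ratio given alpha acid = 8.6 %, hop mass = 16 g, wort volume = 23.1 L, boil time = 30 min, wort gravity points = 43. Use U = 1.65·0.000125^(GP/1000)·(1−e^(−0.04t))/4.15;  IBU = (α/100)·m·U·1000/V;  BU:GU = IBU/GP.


U = 1.65·0.000125^(43/1000)·(1−e^(−0.04·30))/4.15 = 0.1888
IBU = (8.6/100)·16·0.1888·1000/23.1 = 11.2452
BU:GU = 11.2452/43

0.2615


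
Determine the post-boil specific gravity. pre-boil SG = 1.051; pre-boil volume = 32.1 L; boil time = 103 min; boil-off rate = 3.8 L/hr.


V_post = V_pre − rate·(t/60);  SG_post = 1 + (SG_pre−1)·V_pre/V_post
V_post = 32.1 − 3.8·(103/60) = 25.5767
SG_post = 1 + (1.051 − 1)·32.1/25.5767

1.0640


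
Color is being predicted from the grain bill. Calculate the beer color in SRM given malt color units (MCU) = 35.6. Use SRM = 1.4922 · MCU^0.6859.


SRM = 1.4922 · 35.6^0.6859

17.2968 SRM


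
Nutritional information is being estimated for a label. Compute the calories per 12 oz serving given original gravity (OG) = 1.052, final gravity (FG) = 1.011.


ABW = (OG−FG)·131.25·0.79/FG;  °P = 259 − 259/SG (for OG→OE and FG→AE);  RE = 0.1808·OE + 0.8192·AE;  Cal = (6.9·ABW + 4·(RE−0.1))·FG·3.55
ABW = (1.052 − 1.011)·131.25·0.79/1.011 = 4.2049
OE = 259 − 259/1.052 = 12.8023 °P
AE = 259 − 259/1.011 = 2.8180 °P
RE = 0.1808·12.8023 + 0.8192·2.8180 = 4.6232 °P
Cal = (6.9·4.2049 + 4·(4.6232−0.1))·1.011·3.55

169.0682 kcal


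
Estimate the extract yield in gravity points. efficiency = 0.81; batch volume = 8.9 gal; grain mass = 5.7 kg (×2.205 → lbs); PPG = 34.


points = lbs × PPG × eff / vol
lbs = 5.7 × 2.205 = 12.5685
points = 12.5685 × 34 × 0.81 / 8.9

38.8917 points


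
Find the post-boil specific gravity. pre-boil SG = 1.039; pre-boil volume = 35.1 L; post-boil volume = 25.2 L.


SG_post = 1 + (SG_pre − 1)·V_pre/V_post
pts_pre = (1.039 − 1)·1000 = 39.0000
pts_post = 39.0000·35.1/25.2 = 54.3214
SG_post = 1 + 54.3214/1000

1.0543


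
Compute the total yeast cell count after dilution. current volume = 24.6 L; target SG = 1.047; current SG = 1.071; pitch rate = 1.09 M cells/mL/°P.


V_w = V·((SG_c−1)/(SG_t−1)−1);  °P = 259 − 259/SG_t;  cells = rate·(V+V_w)·°P
V_w = 24.6·((1.071−1)/(1.047−1)−1) = 12.5617
V_final = 24.6 + 12.5617 = 37.1617
°P = 259 − 259/1.047 = 11.6266
cells = 1.09·37.1617·11.6266

470.9481 billion cells


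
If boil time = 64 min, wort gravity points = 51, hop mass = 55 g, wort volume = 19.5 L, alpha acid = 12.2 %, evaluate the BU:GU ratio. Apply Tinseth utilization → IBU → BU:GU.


U = 1.65·0.000125^(GP/1000)·(1−e^(−0.04t))/4.15;  IBU = (α/100)·m·U·1000/V;  BU:GU = IBU/GP
U = 1.65·0.000125^(51/1000)·(1−e^(−0.04·64))/4.15 = 0.2320
IBU = (12.2/100)·55·0.2320·1000/19.5 = 79.8223
BU:GU = 79.8223/51

1.5651


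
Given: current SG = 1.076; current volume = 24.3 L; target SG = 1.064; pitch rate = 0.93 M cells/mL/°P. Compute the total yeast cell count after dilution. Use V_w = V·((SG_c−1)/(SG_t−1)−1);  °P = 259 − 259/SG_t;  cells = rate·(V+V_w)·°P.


V_w = 24.3·((1.076−1)/(1.064−1)−1) = 4.5563
V_final = 24.3 + 4.5563 = 28.8563
°P = 259 − 259/1.064 = 15.5789
cells = 0.93·28.8563·15.5789

418.0815 billion cells


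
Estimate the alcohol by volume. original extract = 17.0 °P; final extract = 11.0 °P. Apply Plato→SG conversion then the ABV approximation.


SG = 259/(259 − P);  ABV = (OG − FG)·131.25
OG = 259/(259 − 17.0) = 1.0702
FG = 259/(259 − 11.0) = 1.0444
ABV = (1.0702 − 1.0444)·131.25

3.3985 % ABV


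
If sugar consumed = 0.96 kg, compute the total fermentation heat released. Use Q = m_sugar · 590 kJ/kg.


Q = 0.96 · 590

566.4000 kJ


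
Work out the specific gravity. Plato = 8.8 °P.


SG = 259/(259 − P)
SG = 259/(259 − 8.8)

1.0352


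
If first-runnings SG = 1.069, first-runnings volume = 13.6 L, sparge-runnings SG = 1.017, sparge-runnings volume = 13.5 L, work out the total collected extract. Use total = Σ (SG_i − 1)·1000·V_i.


first = (1.069 − 1)·1000·13.6 = 938.4000
sparge = (1.017 − 1)·1000·13.5 = 229.5000
total = 938.4000 + 229.5000

1167.9000 gravity·L


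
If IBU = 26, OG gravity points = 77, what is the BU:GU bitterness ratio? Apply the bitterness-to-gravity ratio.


BU:GU = IBU / OG_points
BU:GU = 26 / 77

0.3377


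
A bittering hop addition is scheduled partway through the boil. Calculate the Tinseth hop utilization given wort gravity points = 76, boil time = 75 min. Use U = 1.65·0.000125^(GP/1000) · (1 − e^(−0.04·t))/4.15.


bigness = 1.65·0.000125^(76/1000) = 0.8334
boil_factor = (1 − e^(−0.04·75))/4.15 = 0.2290
U = 0.8334 · 0.2290

0.1908


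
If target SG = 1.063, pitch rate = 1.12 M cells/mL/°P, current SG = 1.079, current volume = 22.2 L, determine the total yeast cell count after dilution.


V_w = V·((SG_c−1)/(SG_t−1)−1);  °P = 259 − 259/SG_t;  cells = rate·(V+V_w)·°P
V_w = 22.2·((1.079−1)/(1.063−1)−1) = 5.6381
V_final = 22.2 + 5.6381 = 27.8381
°P = 259 − 259/1.063 = 15.3500
cells = 1.12·27.8381·15.3500

478.5911 billion cells


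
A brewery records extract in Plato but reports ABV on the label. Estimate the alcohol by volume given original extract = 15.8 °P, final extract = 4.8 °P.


SG = 259/(259 − P);  ABV = (OG − FG)·131.25
OG = 259/(259 − 15.8) = 1.0650
FG = 259/(259 − 4.8) = 1.0189
ABV = (1.0650 − 1.0189)·131.25

6.0486 % ABV


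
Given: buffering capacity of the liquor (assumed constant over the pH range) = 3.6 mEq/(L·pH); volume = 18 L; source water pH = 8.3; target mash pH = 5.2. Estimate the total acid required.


acid = buffering capacity · (pH_source − pH_target) · V
acid = 3.6 · (8.3 − 5.2) · 18

200.8800 mEq


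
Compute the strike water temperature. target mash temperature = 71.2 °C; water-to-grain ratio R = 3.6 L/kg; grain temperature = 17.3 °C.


T_strike = (0.41/R)·(T_mash − T_grain) + T_mash
T_strike = (0.41/3.6)·(71.2 − 17.3) + 71.2

77.3386 °C


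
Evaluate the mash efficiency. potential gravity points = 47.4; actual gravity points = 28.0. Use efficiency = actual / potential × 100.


efficiency = 28.0 / 47.4 × 100

59.0717 %


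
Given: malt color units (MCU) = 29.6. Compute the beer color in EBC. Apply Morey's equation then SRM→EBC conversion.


SRM = 1.4922·MCU^0.6859;  EBC = SRM·1.97
SRM = 1.4922·29.6^0.6859 = 15.2400
EBC = 15.2400·1.97

30.0229 EBC


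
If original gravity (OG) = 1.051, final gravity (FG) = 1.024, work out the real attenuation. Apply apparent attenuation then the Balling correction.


AA = (OG−FG)/(OG−1)·100;  RA = AA·0.8192
AA = (1.051 − 1.024)/(1.051 − 1)·100 = 52.9412
RA = 52.9412·0.8192

43.3694 %


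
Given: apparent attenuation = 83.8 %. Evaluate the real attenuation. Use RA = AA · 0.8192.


RA = 83.8 · 0.8192

68.6490 %


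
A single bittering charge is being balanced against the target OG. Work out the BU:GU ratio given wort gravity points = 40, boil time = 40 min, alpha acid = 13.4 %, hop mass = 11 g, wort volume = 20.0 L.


U = 1.65·0.000125^(GP/1000)·(1−e^(−0.04t))/4.15;  IBU = (α/100)·m·U·1000/V;  BU:GU = IBU/GP
U = 1.65·0.000125^(40/1000)·(1−e^(−0.04·40))/4.15 = 0.2215
IBU = (13.4/100)·11·0.2215·1000/20.0 = 16.3245
BU:GU = 16.3245/40

0.4081


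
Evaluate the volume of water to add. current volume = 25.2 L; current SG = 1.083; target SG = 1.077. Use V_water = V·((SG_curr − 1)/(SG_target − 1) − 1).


V_water = 25.2·((1.083 − 1)/(1.077 − 1) − 1)

1.9636 L


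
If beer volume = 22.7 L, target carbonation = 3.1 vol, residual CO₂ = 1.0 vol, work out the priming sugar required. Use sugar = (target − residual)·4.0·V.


sugar = (3.1 − 1.0)·4.0·22.7

190.6800 g


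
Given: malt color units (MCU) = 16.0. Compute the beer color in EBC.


SRM = 1.4922·MCU^0.6859;  EBC = SRM·1.97
SRM = 1.4922·16.0^0.6859 = 9.9939
EBC = 9.9939·1.97

19.6879 EBC


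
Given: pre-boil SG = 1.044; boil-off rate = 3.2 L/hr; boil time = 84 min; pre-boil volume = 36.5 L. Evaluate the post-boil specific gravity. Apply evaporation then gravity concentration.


V_post = V_pre − rate·(t/60);  SG_post = 1 + (SG_pre−1)·V_pre/V_post
V_post = 36.5 − 3.2·(84/60) = 32.0200
SG_post = 1 + (1.044 − 1)·36.5/32.0200

1.0502


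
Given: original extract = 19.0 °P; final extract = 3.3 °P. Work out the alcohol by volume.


SG = 259/(259 − P);  ABV = (OG − FG)·131.25
OG = 259/(259 − 19.0) = 1.0792
FG = 259/(259 − 3.3) = 1.0129
ABV = (1.0792 − 1.0129)·131.25

8.6967 % ABV


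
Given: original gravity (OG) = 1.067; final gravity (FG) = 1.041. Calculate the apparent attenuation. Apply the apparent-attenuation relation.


AA = (OG − FG)/(OG − 1) · 100
AA = (1.067 − 1.041)/(1.067 − 1) · 100

38.8060 %


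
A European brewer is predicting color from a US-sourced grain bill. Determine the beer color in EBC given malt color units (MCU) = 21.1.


SRM = 1.4922·MCU^0.6859;  EBC = SRM·1.97
SRM = 1.4922·21.1^0.6859 = 12.0824
EBC = 12.0824·1.97

23.8023 EBC


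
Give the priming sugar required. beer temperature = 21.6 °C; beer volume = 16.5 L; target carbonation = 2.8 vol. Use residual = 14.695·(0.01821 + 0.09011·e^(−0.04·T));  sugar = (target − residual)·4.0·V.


residual = 14.695·(0.01821 + 0.09011·e^(−0.04·21.6)) = 0.8257
sugar = (2.8 − 0.8257)·4.0·16.5

130.3041 g


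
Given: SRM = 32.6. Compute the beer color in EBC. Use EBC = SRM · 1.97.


EBC = 32.6 · 1.97

64.2220 EBC


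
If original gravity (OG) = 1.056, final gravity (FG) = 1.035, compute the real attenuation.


AA = (OG−FG)/(OG−1)·100;  RA = AA·0.8192
AA = (1.056 − 1.035)/(1.056 − 1)·100 = 37.5000
RA = 37.5000·0.8192

30.7200 %


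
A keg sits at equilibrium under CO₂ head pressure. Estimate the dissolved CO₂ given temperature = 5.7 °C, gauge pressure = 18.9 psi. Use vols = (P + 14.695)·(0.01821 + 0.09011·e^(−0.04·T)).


vols = (18.9 + 14.695)·(0.01821 + 0.09011·e^(−0.04·5.7))

3.0218 volumes


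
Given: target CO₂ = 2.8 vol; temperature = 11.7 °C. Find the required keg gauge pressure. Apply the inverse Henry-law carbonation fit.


psi = vols/(0.01821 + 0.09011·e^(−0.04·T)) − 14.695
psi = 2.8/(0.01821 + 0.09011·e^(−0.04·11.7)) − 14.695

22.8175 psi


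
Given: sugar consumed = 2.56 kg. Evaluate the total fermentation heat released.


Q = m_sugar · 590 kJ/kg
Q = 2.56 · 590

1510.4000 kJ


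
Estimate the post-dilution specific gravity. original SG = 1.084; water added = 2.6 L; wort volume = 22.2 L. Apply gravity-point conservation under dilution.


SG_new = 1 + (SG_old − 1)·V_old/(V_old + V_water)
pts = (1.084 − 1)·1000·22.2/(22.2 + 2.6) = 75.1935
SG_new = 1 + 75.1935/1000

1.0752


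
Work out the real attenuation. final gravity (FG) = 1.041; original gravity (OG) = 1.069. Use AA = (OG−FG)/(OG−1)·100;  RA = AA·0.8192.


AA = (1.069 − 1.041)/(1.069 − 1)·100 = 40.5797
RA = 40.5797·0.8192

33.2429 %


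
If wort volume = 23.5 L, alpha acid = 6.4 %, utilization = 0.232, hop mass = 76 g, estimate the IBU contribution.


IBU = (α/100)·mass·U·1000 / V
IBU = (6.4/100)·76·0.232·1000 / 23.5

48.0191 IBU


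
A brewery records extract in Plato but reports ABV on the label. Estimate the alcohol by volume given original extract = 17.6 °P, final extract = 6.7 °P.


SG = 259/(259 − P);  ABV = (OG − FG)·131.25
OG = 259/(259 − 17.6) = 1.0729
FG = 259/(259 − 6.7) = 1.0266
ABV = (1.0729 − 1.0266)·131.25

6.0837 % ABV


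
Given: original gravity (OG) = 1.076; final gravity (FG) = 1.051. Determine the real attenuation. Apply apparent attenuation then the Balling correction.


AA = (OG−FG)/(OG−1)·100;  RA = AA·0.8192
AA = (1.076 − 1.051)/(1.076 − 1)·100 = 32.8947
RA = 32.8947·0.8192

26.9474 %


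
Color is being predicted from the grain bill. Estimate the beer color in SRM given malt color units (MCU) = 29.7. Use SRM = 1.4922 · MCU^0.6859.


SRM = 1.4922 · 29.7^0.6859

15.2753 SRM


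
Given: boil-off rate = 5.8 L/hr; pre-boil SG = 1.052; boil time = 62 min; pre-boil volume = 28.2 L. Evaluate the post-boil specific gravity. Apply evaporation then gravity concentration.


V_post = V_pre − rate·(t/60);  SG_post = 1 + (SG_pre−1)·V_pre/V_post
V_post = 28.2 − 5.8·(62/60) = 22.2067
SG_post = 1 + (1.052 − 1)·28.2/22.2067

1.0660


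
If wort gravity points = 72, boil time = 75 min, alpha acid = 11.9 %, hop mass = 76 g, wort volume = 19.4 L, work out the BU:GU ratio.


U = 1.65·0.000125^(GP/1000)·(1−e^(−0.04t))/4.15;  IBU = (α/100)·m·U·1000/V;  BU:GU = IBU/GP
U = 1.65·0.000125^(72/1000)·(1−e^(−0.04·75))/4.15 = 0.1978
IBU = (11.9/100)·76·0.1978·1000/19.4 = 92.2132
BU:GU = 92.2132/72

1.2807


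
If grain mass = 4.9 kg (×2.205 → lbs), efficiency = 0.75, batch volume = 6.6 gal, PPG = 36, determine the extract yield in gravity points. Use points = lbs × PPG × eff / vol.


lbs = 4.9 × 2.205 = 10.8045
points = 10.8045 × 36 × 0.75 / 6.6

44.2002 points


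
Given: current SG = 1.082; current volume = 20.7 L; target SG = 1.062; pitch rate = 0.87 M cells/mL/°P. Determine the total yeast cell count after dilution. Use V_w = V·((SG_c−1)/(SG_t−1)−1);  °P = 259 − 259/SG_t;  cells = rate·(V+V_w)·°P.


V_w = 20.7·((1.082−1)/(1.062−1)−1) = 6.6774
V_final = 20.7 + 6.6774 = 27.3774
°P = 259 − 259/1.062 = 15.1205
cells = 0.87·27.3774·15.1205

360.1461 billion cells


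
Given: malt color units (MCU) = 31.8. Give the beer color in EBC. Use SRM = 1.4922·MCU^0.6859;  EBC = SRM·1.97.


SRM = 1.4922·31.8^0.6859 = 16.0082
EBC = 16.0082·1.97

31.5361 EBC


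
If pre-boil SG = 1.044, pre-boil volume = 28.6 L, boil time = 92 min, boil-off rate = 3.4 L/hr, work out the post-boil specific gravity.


V_post = V_pre − rate·(t/60);  SG_post = 1 + (SG_pre−1)·V_pre/V_post
V_post = 28.6 − 3.4·(92/60) = 23.3867
SG_post = 1 + (1.044 − 1)·28.6/23.3867

1.0538


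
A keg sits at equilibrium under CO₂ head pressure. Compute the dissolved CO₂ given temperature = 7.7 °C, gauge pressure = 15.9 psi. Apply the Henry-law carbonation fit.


vols = (P + 14.695)·(0.01821 + 0.09011·e^(−0.04·T))
vols = (15.9 + 14.695)·(0.01821 + 0.09011·e^(−0.04·7.7))

2.5832 volumes


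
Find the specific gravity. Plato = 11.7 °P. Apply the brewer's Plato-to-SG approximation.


SG = 259/(259 − P)
SG = 259/(259 − 11.7)

1.0473


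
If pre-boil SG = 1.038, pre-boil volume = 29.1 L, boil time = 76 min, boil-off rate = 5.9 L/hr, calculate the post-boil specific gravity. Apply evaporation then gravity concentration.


V_post = V_pre − rate·(t/60);  SG_post = 1 + (SG_pre−1)·V_pre/V_post
V_post = 29.1 − 5.9·(76/60) = 21.6267
SG_post = 1 + (1.038 − 1)·29.1/21.6267

1.0511


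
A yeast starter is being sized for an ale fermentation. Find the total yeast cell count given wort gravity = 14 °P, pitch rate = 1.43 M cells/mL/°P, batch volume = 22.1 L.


cells (billions) = rate · V_L · °P
cells = 1.43 · 22.1 · 14

442.4420 billion cells


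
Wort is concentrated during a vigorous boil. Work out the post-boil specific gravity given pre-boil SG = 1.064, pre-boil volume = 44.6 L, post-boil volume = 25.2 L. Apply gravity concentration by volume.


SG_post = 1 + (SG_pre − 1)·V_pre/V_post
pts_pre = (1.064 − 1)·1000 = 64.0000
pts_post = 64.0000·44.6/25.2 = 113.2698
SG_post = 1 + 113.2698/1000

1.1133


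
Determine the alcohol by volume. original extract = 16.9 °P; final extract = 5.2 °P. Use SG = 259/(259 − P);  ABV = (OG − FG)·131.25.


OG = 259/(259 − 16.9) = 1.0698
FG = 259/(259 − 5.2) = 1.0205
ABV = (1.0698 − 1.0205)·131.25

6.4729 % ABV


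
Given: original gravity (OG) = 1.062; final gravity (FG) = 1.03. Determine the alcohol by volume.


ABV = (OG − FG) · 131.25
ABV = (1.062 − 1.03) · 131.25

4.2000 % ABV


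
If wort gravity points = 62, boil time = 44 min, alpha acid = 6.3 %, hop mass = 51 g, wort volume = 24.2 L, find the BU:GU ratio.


U = 1.65·0.000125^(GP/1000)·(1−e^(−0.04t))/4.15;  IBU = (α/100)·m·U·1000/V;  BU:GU = IBU/GP
U = 1.65·0.000125^(62/1000)·(1−e^(−0.04·44))/4.15 = 0.1886
IBU = (6.3/100)·51·0.1886·1000/24.2 = 25.0349
BU:GU = 25.0349/62

0.4038


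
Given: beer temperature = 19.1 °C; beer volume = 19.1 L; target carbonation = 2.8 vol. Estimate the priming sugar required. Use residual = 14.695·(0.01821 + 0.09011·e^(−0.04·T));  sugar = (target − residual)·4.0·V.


residual = 14.695·(0.01821 + 0.09011·e^(−0.04·19.1)) = 0.8844
sugar = (2.8 − 0.8844)·4.0·19.1

146.3524 g


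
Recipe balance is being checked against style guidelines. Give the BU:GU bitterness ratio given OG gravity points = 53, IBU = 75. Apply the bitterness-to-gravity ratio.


BU:GU = IBU / OG_points
BU:GU = 75 / 53

1.4151


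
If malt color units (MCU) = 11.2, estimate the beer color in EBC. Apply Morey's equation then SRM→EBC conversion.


SRM = 1.4922·MCU^0.6859;  EBC = SRM·1.97
SRM = 1.4922·11.2^0.6859 = 7.8250
EBC = 7.8250·1.97

15.4153 EBC


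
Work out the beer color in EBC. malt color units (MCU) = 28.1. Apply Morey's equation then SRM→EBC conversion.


SRM = 1.4922·MCU^0.6859;  EBC = SRM·1.97
SRM = 1.4922·28.1^0.6859 = 14.7060
EBC = 14.7060·1.97

28.9708 EBC


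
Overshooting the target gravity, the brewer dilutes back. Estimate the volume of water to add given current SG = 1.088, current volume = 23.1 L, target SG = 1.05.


V_water = V·((SG_curr − 1)/(SG_target − 1) − 1)
V_water = 23.1·((1.088 − 1)/(1.05 − 1) − 1)

17.5560 L


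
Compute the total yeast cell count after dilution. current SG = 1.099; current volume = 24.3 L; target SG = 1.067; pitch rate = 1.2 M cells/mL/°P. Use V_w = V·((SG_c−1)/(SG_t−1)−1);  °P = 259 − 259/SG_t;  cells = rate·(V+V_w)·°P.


V_w = 24.3·((1.099−1)/(1.067−1)−1) = 11.6060
V_final = 24.3 + 11.6060 = 35.9060
°P = 259 − 259/1.067 = 16.2634
cells = 1.2·35.9060·16.2634

700.7419 billion cells


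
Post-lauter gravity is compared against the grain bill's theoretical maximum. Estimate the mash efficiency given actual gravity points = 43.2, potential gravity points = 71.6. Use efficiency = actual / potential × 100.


efficiency = 43.2 / 71.6 × 100

60.3352 %


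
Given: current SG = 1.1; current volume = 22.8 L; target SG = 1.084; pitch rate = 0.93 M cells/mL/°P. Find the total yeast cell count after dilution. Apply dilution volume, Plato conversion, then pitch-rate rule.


V_w = V·((SG_c−1)/(SG_t−1)−1);  °P = 259 − 259/SG_t;  cells = rate·(V+V_w)·°P
V_w = 22.8·((1.1−1)/(1.084−1)−1) = 4.3429
V_final = 22.8 + 4.3429 = 27.1429
°P = 259 − 259/1.084 = 20.0701
cells = 0.93·27.1429·20.0701

506.6269 billion cells


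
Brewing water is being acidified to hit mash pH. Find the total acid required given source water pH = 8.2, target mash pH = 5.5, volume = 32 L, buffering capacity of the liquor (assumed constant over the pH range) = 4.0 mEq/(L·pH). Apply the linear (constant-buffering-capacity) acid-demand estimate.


acid = buffering capacity · (pH_source − pH_target) · V
acid = 4.0 · (8.2 − 5.5) · 32

345.6000 mEq


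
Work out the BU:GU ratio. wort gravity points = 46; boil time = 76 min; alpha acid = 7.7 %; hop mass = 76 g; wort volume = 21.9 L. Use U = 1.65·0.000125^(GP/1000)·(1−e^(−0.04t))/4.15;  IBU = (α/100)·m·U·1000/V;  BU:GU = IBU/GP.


U = 1.65·0.000125^(46/1000)·(1−e^(−0.04·76))/4.15 = 0.2504
IBU = (7.7/100)·76·0.2504·1000/21.9 = 66.9062
BU:GU = 66.9062/46

1.4545


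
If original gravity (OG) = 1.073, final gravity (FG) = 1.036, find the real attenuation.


AA = (OG−FG)/(OG−1)·100;  RA = AA·0.8192
AA = (1.073 − 1.036)/(1.073 − 1)·100 = 50.6849
RA = 50.6849·0.8192

41.5211 %


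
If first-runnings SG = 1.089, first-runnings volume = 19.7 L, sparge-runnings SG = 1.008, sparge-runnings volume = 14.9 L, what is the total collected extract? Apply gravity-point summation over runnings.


total = Σ (SG_i − 1)·1000·V_i
first = (1.089 − 1)·1000·19.7 = 1753.3000
sparge = (1.008 − 1)·1000·14.9 = 119.2000
total = 1753.3000 + 119.2000

1872.5000 gravity·L


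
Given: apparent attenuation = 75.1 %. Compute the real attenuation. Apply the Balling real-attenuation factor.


RA = AA · 0.8192
RA = 75.1 · 0.8192

61.5219 %


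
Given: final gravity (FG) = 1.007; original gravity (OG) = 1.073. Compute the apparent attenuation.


AA = (OG − FG)/(OG − 1) · 100
AA = (1.073 − 1.007)/(1.073 − 1) · 100

90.4110 %


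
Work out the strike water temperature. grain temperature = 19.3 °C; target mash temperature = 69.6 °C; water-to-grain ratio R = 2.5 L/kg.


T_strike = (0.41/R)·(T_mash − T_grain) + T_mash
T_strike = (0.41/2.5)·(69.6 − 19.3) + 69.6

77.8492 °C


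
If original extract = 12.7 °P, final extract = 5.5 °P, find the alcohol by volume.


SG = 259/(259 − P);  ABV = (OG − FG)·131.25
OG = 259/(259 − 12.7) = 1.0516
FG = 259/(259 − 5.5) = 1.0217
ABV = (1.0516 − 1.0217)·131.25

3.9200 % ABV


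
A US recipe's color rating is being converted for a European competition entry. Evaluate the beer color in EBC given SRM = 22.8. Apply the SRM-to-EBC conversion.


EBC = SRM · 1.97
EBC = 22.8 · 1.97

44.9160 EBC


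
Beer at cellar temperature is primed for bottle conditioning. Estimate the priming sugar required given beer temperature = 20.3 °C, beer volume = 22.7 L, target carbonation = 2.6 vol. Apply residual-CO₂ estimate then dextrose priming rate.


residual = 14.695·(0.01821 + 0.09011·e^(−0.04·T));  sugar = (target − residual)·4.0·V
residual = 14.695·(0.01821 + 0.09011·e^(−0.04·20.3)) = 0.8555
sugar = (2.6 − 0.8555)·4.0·22.7

158.4020 g


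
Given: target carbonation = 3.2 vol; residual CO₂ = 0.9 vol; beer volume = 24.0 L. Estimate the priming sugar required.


sugar = (target − residual)·4.0·V
sugar = (3.2 − 0.9)·4.0·24.0

220.8000 g


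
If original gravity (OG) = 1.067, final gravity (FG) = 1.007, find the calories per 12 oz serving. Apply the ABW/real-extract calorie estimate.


ABW = (OG−FG)·131.25·0.79/FG;  °P = 259 − 259/SG (for OG→OE and FG→AE);  RE = 0.1808·OE + 0.8192·AE;  Cal = (6.9·ABW + 4·(RE−0.1))·FG·3.55
ABW = (1.067 − 1.007)·131.25·0.79/1.007 = 6.1780
OE = 259 − 259/1.067 = 16.2634 °P
AE = 259 − 259/1.007 = 1.8004 °P
RE = 0.1808·16.2634 + 0.8192·1.8004 = 4.4153 °P
Cal = (6.9·6.1780 + 4·(4.4153−0.1))·1.007·3.55

214.0957 kcal


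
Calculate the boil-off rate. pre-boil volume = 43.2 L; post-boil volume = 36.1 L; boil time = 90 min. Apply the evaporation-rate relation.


rate = (V_pre − V_post) / (t_min/60)
rate = (43.2 − 36.1) / (90/60)

4.7333 L/hr


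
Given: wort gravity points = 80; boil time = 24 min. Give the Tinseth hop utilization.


U = 1.65·0.000125^(GP/1000) · (1 − e^(−0.04·t))/4.15
bigness = 1.65·0.000125^(80/1000) = 0.8040
boil_factor = (1 − e^(−0.04·24))/4.15 = 0.1487
U = 0.8040 · 0.1487

0.1195


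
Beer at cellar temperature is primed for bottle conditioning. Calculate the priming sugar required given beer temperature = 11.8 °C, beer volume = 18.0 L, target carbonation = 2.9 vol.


residual = 14.695·(0.01821 + 0.09011·e^(−0.04·T));  sugar = (target − residual)·4.0·V
residual = 14.695·(0.01821 + 0.09011·e^(−0.04·11.8)) = 1.0935
sugar = (2.9 − 1.0935)·4.0·18.0

130.0644 g


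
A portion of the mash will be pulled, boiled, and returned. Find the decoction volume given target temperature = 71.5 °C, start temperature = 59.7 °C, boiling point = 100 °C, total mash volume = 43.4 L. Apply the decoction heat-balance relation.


V_dec = V_total·(T_target − T_start)/(T_boil − T_start)
V_dec = 43.4·(71.5 − 59.7)/(100 − 59.7)

12.7077 L


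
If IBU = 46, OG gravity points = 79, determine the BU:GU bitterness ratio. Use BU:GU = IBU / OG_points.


BU:GU = 46 / 79

0.5823


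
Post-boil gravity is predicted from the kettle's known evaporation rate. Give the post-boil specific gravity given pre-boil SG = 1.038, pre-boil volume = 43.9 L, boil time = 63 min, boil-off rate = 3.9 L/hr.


V_post = V_pre − rate·(t/60);  SG_post = 1 + (SG_pre−1)·V_pre/V_post
V_post = 43.9 − 3.9·(63/60) = 39.8050
SG_post = 1 + (1.038 − 1)·43.9/39.8050

1.0419


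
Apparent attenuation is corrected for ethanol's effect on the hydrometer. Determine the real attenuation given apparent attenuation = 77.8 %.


RA = AA · 0.8192
RA = 77.8 · 0.8192

63.7338 %


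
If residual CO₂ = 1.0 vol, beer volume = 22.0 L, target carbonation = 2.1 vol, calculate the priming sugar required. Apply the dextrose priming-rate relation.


sugar = (target − residual)·4.0·V
sugar = (2.1 − 1.0)·4.0·22.0

96.8000 g


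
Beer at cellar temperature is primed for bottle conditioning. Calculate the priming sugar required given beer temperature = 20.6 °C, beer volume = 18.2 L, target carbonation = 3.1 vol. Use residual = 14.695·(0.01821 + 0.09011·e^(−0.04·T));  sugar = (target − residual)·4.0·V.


residual = 14.695·(0.01821 + 0.09011·e^(−0.04·20.6)) = 0.8485
sugar = (3.1 − 0.8485)·4.0·18.2

163.9112 g


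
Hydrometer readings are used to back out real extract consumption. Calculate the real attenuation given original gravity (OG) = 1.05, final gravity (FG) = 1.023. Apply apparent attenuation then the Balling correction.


AA = (OG−FG)/(OG−1)·100;  RA = AA·0.8192
AA = (1.05 − 1.023)/(1.05 − 1)·100 = 54.0000
RA = 54.0000·0.8192

44.2368 %


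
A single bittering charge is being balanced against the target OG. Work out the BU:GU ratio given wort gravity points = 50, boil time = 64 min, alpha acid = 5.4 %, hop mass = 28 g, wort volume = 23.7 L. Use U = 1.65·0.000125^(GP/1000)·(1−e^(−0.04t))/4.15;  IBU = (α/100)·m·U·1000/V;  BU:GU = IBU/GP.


U = 1.65·0.000125^(50/1000)·(1−e^(−0.04·64))/4.15 = 0.2341
IBU = (5.4/100)·28·0.2341·1000/23.7 = 14.9329
BU:GU = 14.9329/50

0.2987


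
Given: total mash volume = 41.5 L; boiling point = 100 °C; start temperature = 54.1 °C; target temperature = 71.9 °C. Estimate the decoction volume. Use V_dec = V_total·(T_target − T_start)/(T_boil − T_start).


V_dec = 41.5·(71.9 − 54.1)/(100 − 54.1)

16.0937 L


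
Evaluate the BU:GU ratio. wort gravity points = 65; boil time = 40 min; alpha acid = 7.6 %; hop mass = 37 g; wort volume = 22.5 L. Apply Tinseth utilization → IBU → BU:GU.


U = 1.65·0.000125^(GP/1000)·(1−e^(−0.04t))/4.15;  IBU = (α/100)·m·U·1000/V;  BU:GU = IBU/GP
U = 1.65·0.000125^(65/1000)·(1−e^(−0.04·40))/4.15 = 0.1769
IBU = (7.6/100)·37·0.1769·1000/22.5 = 22.1119
BU:GU = 22.1119/65

0.3402


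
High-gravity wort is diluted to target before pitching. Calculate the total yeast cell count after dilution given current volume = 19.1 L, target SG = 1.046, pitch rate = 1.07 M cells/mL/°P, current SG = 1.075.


V_w = V·((SG_c−1)/(SG_t−1)−1);  °P = 259 − 259/SG_t;  cells = rate·(V+V_w)·°P
V_w = 19.1·((1.075−1)/(1.046−1)−1) = 12.0413
V_final = 19.1 + 12.0413 = 31.1413
°P = 259 − 259/1.046 = 11.3901
cells = 1.07·31.1413·11.3901

379.5303 billion cells


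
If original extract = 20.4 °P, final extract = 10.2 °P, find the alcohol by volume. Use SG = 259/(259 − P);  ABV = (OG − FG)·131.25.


OG = 259/(259 − 20.4) = 1.0855
FG = 259/(259 − 10.2) = 1.0410
ABV = (1.0855 − 1.0410)·131.25

5.8409 % ABV


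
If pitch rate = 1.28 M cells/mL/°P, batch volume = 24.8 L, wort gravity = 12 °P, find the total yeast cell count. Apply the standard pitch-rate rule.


cells (billions) = rate · V_L · °P
cells = 1.28 · 24.8 · 12

380.9280 billion cells


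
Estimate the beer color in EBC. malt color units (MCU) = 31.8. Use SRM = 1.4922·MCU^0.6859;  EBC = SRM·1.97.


SRM = 1.4922·31.8^0.6859 = 16.0082
EBC = 16.0082·1.97

31.5361 EBC


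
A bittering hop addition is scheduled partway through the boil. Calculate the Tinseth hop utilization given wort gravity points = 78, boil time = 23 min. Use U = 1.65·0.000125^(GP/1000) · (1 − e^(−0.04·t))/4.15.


bigness = 1.65·0.000125^(78/1000) = 0.8185
boil_factor = (1 − e^(−0.04·23))/4.15 = 0.1449
U = 0.8185 · 0.1449

0.1186


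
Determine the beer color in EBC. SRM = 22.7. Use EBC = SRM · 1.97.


EBC = 22.7 · 1.97

44.7190 EBC


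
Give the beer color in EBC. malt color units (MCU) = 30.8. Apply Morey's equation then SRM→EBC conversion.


SRM = 1.4922·MCU^0.6859;  EBC = SRM·1.97
SRM = 1.4922·30.8^0.6859 = 15.6612
EBC = 15.6612·1.97

30.8525 EBC


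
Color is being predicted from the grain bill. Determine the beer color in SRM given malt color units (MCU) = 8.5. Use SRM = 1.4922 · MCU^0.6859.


SRM = 1.4922 · 8.5^0.6859

6.4761 SRM


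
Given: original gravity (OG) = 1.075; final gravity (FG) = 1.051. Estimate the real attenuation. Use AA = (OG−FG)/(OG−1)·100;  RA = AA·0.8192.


AA = (1.075 − 1.051)/(1.075 − 1)·100 = 32.0000
RA = 32.0000·0.8192

26.2144 %


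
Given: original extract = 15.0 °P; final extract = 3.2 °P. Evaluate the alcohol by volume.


SG = 259/(259 − P);  ABV = (OG − FG)·131.25
OG = 259/(259 − 15.0) = 1.0615
FG = 259/(259 − 3.2) = 1.0125
ABV = (1.0615 − 1.0125)·131.25

6.4267 % ABV


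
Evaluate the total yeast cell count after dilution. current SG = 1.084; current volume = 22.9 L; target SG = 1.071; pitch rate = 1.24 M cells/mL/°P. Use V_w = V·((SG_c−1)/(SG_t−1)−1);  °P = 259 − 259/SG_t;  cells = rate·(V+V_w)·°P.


V_w = 22.9·((1.084−1)/(1.071−1)−1) = 4.1930
V_final = 22.9 + 4.1930 = 27.0930
°P = 259 − 259/1.071 = 17.1699
cells = 1.24·27.0930·17.1699

576.8285 billion cells


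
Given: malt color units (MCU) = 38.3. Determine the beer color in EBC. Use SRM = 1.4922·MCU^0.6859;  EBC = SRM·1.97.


SRM = 1.4922·38.3^0.6859 = 18.1862
EBC = 18.1862·1.97

35.8269 EBC


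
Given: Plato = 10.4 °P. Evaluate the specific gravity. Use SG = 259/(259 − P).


SG = 259/(259 − 10.4)

1.0418


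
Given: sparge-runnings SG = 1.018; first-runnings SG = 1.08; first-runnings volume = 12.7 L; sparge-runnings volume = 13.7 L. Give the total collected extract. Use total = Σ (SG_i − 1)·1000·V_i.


first = (1.08 − 1)·1000·12.7 = 1016.0000
sparge = (1.018 − 1)·1000·13.7 = 246.6000
total = 1016.0000 + 246.6000

1262.6000 gravity·L


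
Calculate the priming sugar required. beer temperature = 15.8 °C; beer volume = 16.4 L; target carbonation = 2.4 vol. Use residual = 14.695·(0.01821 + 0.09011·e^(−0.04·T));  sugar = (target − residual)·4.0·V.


residual = 14.695·(0.01821 + 0.09011·e^(−0.04·15.8)) = 0.9714
sugar = (2.4 − 0.9714)·4.0·16.4

93.7144 g


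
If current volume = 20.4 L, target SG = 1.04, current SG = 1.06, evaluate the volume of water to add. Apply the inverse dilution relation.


V_water = V·((SG_curr − 1)/(SG_target − 1) − 1)
V_water = 20.4·((1.06 − 1)/(1.04 − 1) − 1)

10.2000 L


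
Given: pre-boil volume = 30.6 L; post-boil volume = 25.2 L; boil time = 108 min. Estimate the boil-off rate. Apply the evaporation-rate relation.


rate = (V_pre − V_post) / (t_min/60)
rate = (30.6 − 25.2) / (108/60)

3.0000 L/hr


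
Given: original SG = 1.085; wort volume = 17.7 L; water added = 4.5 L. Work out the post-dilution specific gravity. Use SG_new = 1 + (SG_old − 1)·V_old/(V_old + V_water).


pts = (1.085 − 1)·1000·17.7/(17.7 + 4.5) = 67.7703
SG_new = 1 + 67.7703/1000

1.0678


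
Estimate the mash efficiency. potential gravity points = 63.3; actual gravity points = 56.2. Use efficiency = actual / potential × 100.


efficiency = 56.2 / 63.3 × 100

88.7836 %


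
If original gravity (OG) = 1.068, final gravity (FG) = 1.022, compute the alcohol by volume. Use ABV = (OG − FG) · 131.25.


ABV = (1.068 − 1.022) · 131.25

6.0375 % ABV


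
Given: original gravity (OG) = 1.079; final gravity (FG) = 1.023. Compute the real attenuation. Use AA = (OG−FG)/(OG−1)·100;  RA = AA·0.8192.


AA = (1.079 − 1.023)/(1.079 − 1)·100 = 70.8861
RA = 70.8861·0.8192

58.0699 %


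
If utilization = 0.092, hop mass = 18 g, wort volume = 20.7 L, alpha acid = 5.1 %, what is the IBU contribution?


IBU = (α/100)·mass·U·1000 / V
IBU = (5.1/100)·18·0.092·1000 / 20.7

4.0800 IBU


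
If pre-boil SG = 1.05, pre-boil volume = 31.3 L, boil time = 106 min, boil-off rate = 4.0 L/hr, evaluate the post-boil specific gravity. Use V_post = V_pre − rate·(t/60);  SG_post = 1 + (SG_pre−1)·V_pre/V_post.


V_post = 31.3 − 4.0·(106/60) = 24.2333
SG_post = 1 + (1.05 − 1)·31.3/24.2333

1.0646


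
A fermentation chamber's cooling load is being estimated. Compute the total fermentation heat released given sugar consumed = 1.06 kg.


Q = m_sugar · 590 kJ/kg
Q = 1.06 · 590

625.4000 kJ


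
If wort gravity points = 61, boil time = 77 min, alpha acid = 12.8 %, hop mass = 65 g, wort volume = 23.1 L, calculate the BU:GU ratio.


U = 1.65·0.000125^(GP/1000)·(1−e^(−0.04t))/4.15;  IBU = (α/100)·m·U·1000/V;  BU:GU = IBU/GP
U = 1.65·0.000125^(61/1000)·(1−e^(−0.04·77))/4.15 = 0.2192
IBU = (12.8/100)·65·0.2192·1000/23.1 = 78.9634
BU:GU = 78.9634/61

1.2945


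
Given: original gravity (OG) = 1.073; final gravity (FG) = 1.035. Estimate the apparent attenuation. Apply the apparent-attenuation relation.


AA = (OG − FG)/(OG − 1) · 100
AA = (1.073 − 1.035)/(1.073 − 1) · 100

52.0548 %


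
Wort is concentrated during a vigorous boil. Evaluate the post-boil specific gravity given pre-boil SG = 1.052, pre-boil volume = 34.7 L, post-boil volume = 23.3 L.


SG_post = 1 + (SG_pre − 1)·V_pre/V_post
pts_pre = (1.052 − 1)·1000 = 52.0000
pts_post = 52.0000·34.7/23.3 = 77.4421
SG_post = 1 + 77.4421/1000

1.0774


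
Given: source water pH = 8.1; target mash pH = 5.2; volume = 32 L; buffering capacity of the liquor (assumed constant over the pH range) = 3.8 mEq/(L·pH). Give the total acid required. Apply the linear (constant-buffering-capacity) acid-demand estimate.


acid = buffering capacity · (pH_source − pH_target) · V
acid = 3.8 · (8.1 − 5.2) · 32

352.6400 mEq


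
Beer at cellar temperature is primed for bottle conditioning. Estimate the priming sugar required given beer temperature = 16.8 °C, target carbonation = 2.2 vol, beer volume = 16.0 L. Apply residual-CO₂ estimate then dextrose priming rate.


residual = 14.695·(0.01821 + 0.09011·e^(−0.04·T));  sugar = (target − residual)·4.0·V
residual = 14.695·(0.01821 + 0.09011·e^(−0.04·16.8)) = 0.9438
sugar = (2.2 − 0.9438)·4.0·16.0

80.3949 g


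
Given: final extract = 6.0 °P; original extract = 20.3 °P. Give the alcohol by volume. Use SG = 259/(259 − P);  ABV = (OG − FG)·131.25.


OG = 259/(259 − 20.3) = 1.0850
FG = 259/(259 − 6.0) = 1.0237
ABV = (1.0850 − 1.0237)·131.25

8.0494 % ABV


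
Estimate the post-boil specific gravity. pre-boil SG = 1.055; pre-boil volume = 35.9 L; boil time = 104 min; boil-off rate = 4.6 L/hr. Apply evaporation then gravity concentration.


V_post = V_pre − rate·(t/60);  SG_post = 1 + (SG_pre−1)·V_pre/V_post
V_post = 35.9 − 4.6·(104/60) = 27.9267
SG_post = 1 + (1.055 − 1)·35.9/27.9267

1.0707


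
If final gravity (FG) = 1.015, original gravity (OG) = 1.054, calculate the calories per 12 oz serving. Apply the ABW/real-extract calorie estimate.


ABW = (OG−FG)·131.25·0.79/FG;  °P = 259 − 259/SG (for OG→OE and FG→AE);  RE = 0.1808·OE + 0.8192·AE;  Cal = (6.9·ABW + 4·(RE−0.1))·FG·3.55
ABW = (1.054 − 1.015)·131.25·0.79/1.015 = 3.9841
OE = 259 − 259/1.054 = 13.2694 °P
AE = 259 − 259/1.015 = 3.8276 °P
RE = 0.1808·13.2694 + 0.8192·3.8276 = 5.5347 °P
Cal = (6.9·3.9841 + 4·(5.5347−0.1))·1.015·3.55

177.3832 kcal


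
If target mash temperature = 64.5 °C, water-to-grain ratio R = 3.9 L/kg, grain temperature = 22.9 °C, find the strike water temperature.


T_strike = (0.41/R)·(T_mash − T_grain) + T_mash
T_strike = (0.41/3.9)·(64.5 − 22.9) + 64.5

68.8733 °C


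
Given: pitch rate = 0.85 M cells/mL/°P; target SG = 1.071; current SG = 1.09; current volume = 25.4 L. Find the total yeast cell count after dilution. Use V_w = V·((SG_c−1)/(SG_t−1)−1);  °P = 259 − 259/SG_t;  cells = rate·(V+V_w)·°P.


V_w = 25.4·((1.09−1)/(1.071−1)−1) = 6.7972
V_final = 25.4 + 6.7972 = 32.1972
°P = 259 − 259/1.071 = 17.1699
cells = 0.85·32.1972·17.1699

469.9000 billion cells
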